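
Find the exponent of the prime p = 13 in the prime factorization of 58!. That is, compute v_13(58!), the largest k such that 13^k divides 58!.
v_13(58!) = 4

Legendre's formula: v_p(n!) = Σ_{k ≥ 1} ⌊n / p^k⌋. For p = 13, n = 58, the terms are:
  ⌊58/13^1⌋ = ⌊58/13⌋ = 4
(the next term ⌊58/13^2⌋ = 0, terminating the sum). Summing: v_13(58!) = 4 = 4.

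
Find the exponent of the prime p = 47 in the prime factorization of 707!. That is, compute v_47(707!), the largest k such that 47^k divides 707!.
v_47(707!) = 15

Legendre's formula: v_p(n!) = Σ_{k ≥ 1} ⌊n / p^k⌋. For p = 47, n = 707, the terms are:
  ⌊707/47^1⌋ = ⌊707/47⌋ = 15
(the next term ⌊707/47^2⌋ = 0, terminating the sum). Summing: v_47(707!) = 15 = 15.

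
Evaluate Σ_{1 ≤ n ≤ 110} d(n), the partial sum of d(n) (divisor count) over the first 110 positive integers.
Σ_{n ≤ 110} d(n) = 538

Compute d(n) for each 1 ≤ n ≤ 110: d(1) = 1, d(2) = 2, d(3) = 2, d(4) = 3, d(5) = 2, d(6) = 4, d(7) = 2, d(8) = 4, d(9) = 3, d(10) = 4, d(11) = 2, d(12) = 6, d(13) = 2, d(14) = 4, d(15) = 4, d(16) = 5, d(17) = 2, d(18) = 6, d(19) = 2, d(20) = 6, d(21) = 4, d(22) = 4, d(23) = 2, d(24) = 8, d(25) = 3, d(26) = 4, d(27) = 4, d(28) = 6, d(29) = 2, d(30) = 8, d(31) = 2, d(32) = 6, d(33) = 4, d(34) = 4, d(35) = 4, d(36) = 9, d(37) = 2, d(38) = 4, d(39) = 4, d(40) = 8, d(41) = 2, d(42) = 8, d(43) = 2, d(44) = 6, d(45) = 6, d(46) = 4, d(47) = 2, d(48) = 10, d(49) = 3, d(50) = 6, d(51) = 4, d(52) = 6, d(53) = 2, d(54) = 8, d(55) = 4, d(56) = 8, d(57) = 4, d(58) = 4, d(59) = 2, d(60) = 12, d(61) = 2, d(62) = 4, d(63) = 6, d(64) = 7, d(65) = 4, d(66) = 8, d(67) = 2, d(68) = 6, d(69) = 4, d(70) = 8, d(71) = 2, d(72) = 12, d(73) = 2, d(74) = 4, d(75) = 6, d(76) = 6, d(77) = 4, d(78) = 8, d(79) = 2, d(80) = 10, d(81) = 5, d(82) = 4, d(83) = 2, d(84) = 12, d(85) = 4, d(86) = 4, d(87) = 4, d(88) = 8, d(89) = 2, d(90) = 12, d(91) = 4, d(92) = 6, d(93) = 4, d(94) = 4, d(95) = 4, d(96) = 12, d(97) = 2, d(98) = 6, d(99) = 6, d(100) = 9, d(101) = 2, d(102) = 8, d(103) = 2, d(104) = 8, d(105) = 8, d(106) = 4, d(107) = 2, d(108) = 12, d(109) = 2, d(110) = 8. Summing all 110 values: 538. (Dirichlet's divisor formula: Σ_{n ≤ x} d(n) = x ln(x) + (2γ − 1) x + O(√x). For x = 110, the asymptotic estimate is ≈ 534.04.)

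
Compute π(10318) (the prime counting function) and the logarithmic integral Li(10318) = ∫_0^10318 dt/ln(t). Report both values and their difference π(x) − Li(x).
π(10318) = 1265;  Li(10318) ≈ 1280.60;  π(x) − Li(x) ≈ -15.60.

Direct count of primes ≤ 10318 gives π(10318) = 1265. Numerical evaluation of the logarithmic integral gives Li(10318) ≈ 1280.60. The difference π(x) − Li(x) ≈ -15.60 is typically negative for small/moderate x (Li(x) overestimates), though Littlewood's theorem shows this sign changes infinitely often.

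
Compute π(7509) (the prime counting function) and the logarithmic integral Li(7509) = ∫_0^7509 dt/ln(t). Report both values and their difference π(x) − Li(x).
π(7509) = 951;  Li(7509) ≈ 971.59;  π(x) − Li(x) ≈ -20.59.

Direct count of primes ≤ 7509 gives π(7509) = 951. Numerical evaluation of the logarithmic integral gives Li(7509) ≈ 971.59. The difference π(x) − Li(x) ≈ -20.59 is typically negative for small/moderate x (Li(x) overestimates), though Littlewood's theorem shows this sign changes infinitely often.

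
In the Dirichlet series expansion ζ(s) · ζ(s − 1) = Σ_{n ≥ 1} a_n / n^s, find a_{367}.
σ(367) = 368

In the product (Σ m^0/m^s)(Σ k / k^s) = Σ (Σ_{d | n} d) / n^s, the coefficient of 1/n^s is σ(n) = Σ_{d | n} d. For n = 367, divisors are [1, 367]; summing: σ(367) = 368.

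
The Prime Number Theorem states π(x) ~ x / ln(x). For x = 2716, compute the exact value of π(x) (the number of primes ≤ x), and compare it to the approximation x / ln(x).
π(2716) = 396;  x/ln(x) ≈ 343.50;  relative error ≈ 13.26%.

Directly count primes up to 2716: π(2716) = 396. The PNT approximation gives 2716/ln(2716) ≈ 2716/7.90692 ≈ 343.50. Relative error (π(x) − x/ln(x)) / π(x) ≈ 13.26%; the approximation is known to undercount slightly (Li(x) is a better estimate).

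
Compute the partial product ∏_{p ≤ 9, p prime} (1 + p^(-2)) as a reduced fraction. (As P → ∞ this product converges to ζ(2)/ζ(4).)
∏ = 650/441

The primes p ≤ 9 are [2, 3, 5, 7]. For each, (1 + 1/p^2) = (p^2 + 1)/p^2. Multiplying these fractions over p ∈ [2, 3, 5, 7] gives 650/441. (In the limit P → ∞ this tends to ζ(2)/ζ(4).)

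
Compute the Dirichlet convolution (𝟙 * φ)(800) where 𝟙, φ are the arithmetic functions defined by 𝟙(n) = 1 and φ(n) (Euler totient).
(𝟙 * φ)(800) = 800

Divisors of 800: [1, 2, 4, 5, 8, 10, 16, 20, 25, 32, 40, 50, 80, 100, 160, 200, 400, 800]. For each d | 800:
  d = 1: 𝟙(1) · φ(800/1) = 1 · 320 = 320
  d = 2: 𝟙(2) · φ(800/2) = 1 · 160 = 160
  d = 4: 𝟙(4) · φ(800/4) = 1 · 80 = 80
  d = 5: 𝟙(5) · φ(800/5) = 1 · 64 = 64
  d = 8: 𝟙(8) · φ(800/8) = 1 · 40 = 40
  d = 10: 𝟙(10) · φ(800/10) = 1 · 32 = 32
  d = 16: 𝟙(16) · φ(800/16) = 1 · 20 = 20
  d = 20: 𝟙(20) · φ(800/20) = 1 · 16 = 16
  d = 25: 𝟙(25) · φ(800/25) = 1 · 16 = 16
  d = 32: 𝟙(32) · φ(800/32) = 1 · 20 = 20
  d = 40: 𝟙(40) · φ(800/40) = 1 · 8 = 8
  d = 50: 𝟙(50) · φ(800/50) = 1 · 8 = 8
  d = 80: 𝟙(80) · φ(800/80) = 1 · 4 = 4
  d = 100: 𝟙(100) · φ(800/100) = 1 · 4 = 4
  d = 160: 𝟙(160) · φ(800/160) = 1 · 4 = 4
  d = 200: 𝟙(200) · φ(800/200) = 1 · 2 = 2
  d = 400: 𝟙(400) · φ(800/400) = 1 · 1 = 1
  d = 800: 𝟙(800) · φ(800/800) = 1 · 1 = 1
Summing: (𝟙 * φ)(800) = 320 + 160 + 80 + 64 + 40 + 32 + 20 + 16 + 16 + 20 + 8 + 8 + 4 + 4 + 4 + 2 + 1 + 1 = 800.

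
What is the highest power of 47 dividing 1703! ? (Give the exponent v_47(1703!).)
v_47(1703!) = 36

Legendre's formula: v_p(n!) = Σ_{k ≥ 1} ⌊n / p^k⌋. For p = 47, n = 1703, the terms are:
  ⌊1703/47^1⌋ = ⌊1703/47⌋ = 36
(the next term ⌊1703/47^2⌋ = 0, terminating the sum). Summing: v_47(1703!) = 36 = 36.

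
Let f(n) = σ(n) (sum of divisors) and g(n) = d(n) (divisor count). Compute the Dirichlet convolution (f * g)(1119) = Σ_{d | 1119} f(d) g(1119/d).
(σ * d)(1119) = 2256

Divisors of 1119: [1, 3, 373, 1119]. For each d | 1119:
  d = 1: σ(1) · d(1119/1) = 1 · 4 = 4
  d = 3: σ(3) · d(1119/3) = 4 · 2 = 8
  d = 373: σ(373) · d(1119/373) = 374 · 2 = 748
  d = 1119: σ(1119) · d(1119/1119) = 1496 · 1 = 1496
Summing: (σ * d)(1119) = 4 + 8 + 748 + 1496 = 2256.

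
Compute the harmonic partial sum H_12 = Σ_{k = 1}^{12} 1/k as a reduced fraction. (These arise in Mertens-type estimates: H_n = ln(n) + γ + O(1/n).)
H_12 = 86021/27720

Direct summation: H_12 = 1 + 1/2 + ... + 1/12. The least common denominator is lcm(1, ..., 12) = 27720; over this denominator the numerator is 27720 + 13860 + 9240 + 6930 + 5544 + 4620 + 3960 + 3465 + 3080 + 2772 + 2520 + 2310 = 86021, so H_12 = 86021/27720 (already in lowest terms) ≈ 3.10321. (The PNT-adjacent estimate ln(12) + γ ≈ 3.06212 matches within O(1/n).)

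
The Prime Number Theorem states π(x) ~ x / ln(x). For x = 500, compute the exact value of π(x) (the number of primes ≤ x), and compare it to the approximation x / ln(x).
π(500) = 95;  x/ln(x) ≈ 80.46;  relative error ≈ 15.31%.

Directly count primes up to 500: π(500) = 95. The PNT approximation gives 500/ln(500) ≈ 500/6.21461 ≈ 80.46. Relative error (π(x) − x/ln(x)) / π(x) ≈ 15.31%; the approximation is known to undercount slightly (Li(x) is a better estimate).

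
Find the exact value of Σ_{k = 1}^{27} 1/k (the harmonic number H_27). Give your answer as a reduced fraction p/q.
H_27 = 312536252003/80313433200

Direct summation: H_27 = 1 + 1/2 + ... + 1/27. The least common denominator is lcm(1, ..., 27) = 80313433200; over this denominator the numerator is 80313433200 + 40156716600 + 26771144400 + 20078358300 + 16062686640 + 13385572200 + 11473347600 + 10039179150 + 8923714800 + 8031343320 + 7301221200 + 6692786100 + 6177956400 + 5736673800 + 5354228880 + 5019589575 + 4724319600 + 4461857400 + 4227022800 + 4015671660 + 3824449200 + 3650610600 + 3491888400 + 3346393050 + 3212537328 + 3088978200 + 2974571600 = 312536252003, so H_27 = 312536252003/80313433200 (already in lowest terms) ≈ 3.89146. (The PNT-adjacent estimate ln(27) + γ ≈ 3.87305 matches within O(1/n).)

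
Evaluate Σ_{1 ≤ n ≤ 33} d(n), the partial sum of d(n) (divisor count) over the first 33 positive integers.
Σ_{n ≤ 33} d(n) = 123

Compute d(n) for each 1 ≤ n ≤ 33: d(1) = 1, d(2) = 2, d(3) = 2, d(4) = 3, d(5) = 2, d(6) = 4, d(7) = 2, d(8) = 4, d(9) = 3, d(10) = 4, d(11) = 2, d(12) = 6, d(13) = 2, d(14) = 4, d(15) = 4, d(16) = 5, d(17) = 2, d(18) = 6, d(19) = 2, d(20) = 6, d(21) = 4, d(22) = 4, d(23) = 2, d(24) = 8, d(25) = 3, d(26) = 4, d(27) = 4, d(28) = 6, d(29) = 2, d(30) = 8, d(31) = 2, d(32) = 6, d(33) = 4. Summing all 33 values: 123. (Dirichlet's divisor formula: Σ_{n ≤ x} d(n) = x ln(x) + (2γ − 1) x + O(√x). For x = 33, the asymptotic estimate is ≈ 120.48.)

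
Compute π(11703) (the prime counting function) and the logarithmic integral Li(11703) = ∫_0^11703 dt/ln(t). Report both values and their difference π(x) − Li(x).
π(11703) = 1405;  Li(11703) ≈ 1429.44;  π(x) − Li(x) ≈ -24.44.

Direct count of primes ≤ 11703 gives π(11703) = 1405. Numerical evaluation of the logarithmic integral gives Li(11703) ≈ 1429.44. The difference π(x) − Li(x) ≈ -24.44 is typically negative for small/moderate x (Li(x) overestimates), though Littlewood's theorem shows this sign changes infinitely often.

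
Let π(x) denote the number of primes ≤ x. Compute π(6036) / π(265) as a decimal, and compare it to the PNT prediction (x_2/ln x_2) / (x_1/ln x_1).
π(6036)/π(265) = 786/56 ≈ 14.0357;  PNT prediction ≈ 14.5990.

π(265) = 56 and π(6036) = 786, so π(6036)/π(265) ≈ 14.0357. The PNT-predicted ratio is (6036/ln(6036)) / (265/ln(265)) ≈ 14.5990. The two agree to within a few percent, as expected.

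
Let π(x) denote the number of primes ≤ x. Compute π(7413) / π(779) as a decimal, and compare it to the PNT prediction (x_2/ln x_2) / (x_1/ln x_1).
π(7413)/π(779) = 940/137 ≈ 6.8613;  PNT prediction ≈ 7.1101.

π(779) = 137 and π(7413) = 940, so π(7413)/π(779) ≈ 6.8613. The PNT-predicted ratio is (7413/ln(7413)) / (779/ln(779)) ≈ 7.1101. The two agree to within a few percent, as expected.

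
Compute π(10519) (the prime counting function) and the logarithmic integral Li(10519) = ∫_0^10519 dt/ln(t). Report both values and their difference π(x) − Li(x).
π(10519) = 1286;  Li(10519) ≈ 1302.33;  π(x) − Li(x) ≈ -16.33.

Direct count of primes ≤ 10519 gives π(10519) = 1286. Numerical evaluation of the logarithmic integral gives Li(10519) ≈ 1302.33. The difference π(x) − Li(x) ≈ -16.33 is typically negative for small/moderate x (Li(x) overestimates), though Littlewood's theorem shows this sign changes infinitely often.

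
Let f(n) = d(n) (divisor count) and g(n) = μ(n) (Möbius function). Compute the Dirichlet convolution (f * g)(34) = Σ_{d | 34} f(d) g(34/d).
(d * μ)(34) = 1

Divisors of 34: [1, 2, 17, 34]. For each d | 34:
  d = 1: d(1) · μ(34/1) = 1 · 1 = 1
  d = 2: d(2) · μ(34/2) = 2 · -1 = -2
  d = 17: d(17) · μ(34/17) = 2 · -1 = -2
  d = 34: d(34) · μ(34/34) = 4 · 1 = 4
Summing: (d * μ)(34) = 1 + -2 + -2 + 4 = 1.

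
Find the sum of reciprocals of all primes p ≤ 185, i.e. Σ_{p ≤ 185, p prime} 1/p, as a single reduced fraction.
Σ 1/p = 10408867916382550633331528920459565913027063402071390584941986323453055203/5397346292805549782720214077673687806275517530364350655459511599582614290

π(185) = 42, so the primes ≤ 185 are [2, 3, 5, 7, 11, 13, 17, 19, 23, 29, 31, 37, 41, 43, 47, 53, 59, 61, 67, 71, 73, 79, 83, 89, 97, 101, 103, 107, 109, 113, 127, 131, 137, 139, 149, 151, 157, 163, 167, 173, 179, 181]. Summing 1/p over these primes: 10408867916382550633331528920459565913027063402071390584941986323453055203/5397346292805549782720214077673687806275517530364350655459511599582614290 ≈ 1.9285. Mertens estimate ln ln(185) + 0.2615 ≈ 1.9141.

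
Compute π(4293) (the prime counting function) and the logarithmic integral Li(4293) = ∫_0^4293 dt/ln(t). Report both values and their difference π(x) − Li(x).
π(4293) = 589;  Li(4293) ≈ 600.54;  π(x) − Li(x) ≈ -11.54.

Direct count of primes ≤ 4293 gives π(4293) = 589. Numerical evaluation of the logarithmic integral gives Li(4293) ≈ 600.54. The difference π(x) − Li(x) ≈ -11.54 is typically negative for small/moderate x (Li(x) overestimates), though Littlewood's theorem shows this sign changes infinitely often.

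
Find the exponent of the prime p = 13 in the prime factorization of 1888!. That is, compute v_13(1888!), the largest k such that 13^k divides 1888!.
v_13(1888!) = 156

Legendre's formula: v_p(n!) = Σ_{k ≥ 1} ⌊n / p^k⌋. For p = 13, n = 1888, the terms are:
  ⌊1888/13^1⌋ = ⌊1888/13⌋ = 145
  ⌊1888/13^2⌋ = ⌊1888/169⌋ = 11
(the next term ⌊1888/13^3⌋ = 0, terminating the sum). Summing: v_13(1888!) = 145 + 11 = 156.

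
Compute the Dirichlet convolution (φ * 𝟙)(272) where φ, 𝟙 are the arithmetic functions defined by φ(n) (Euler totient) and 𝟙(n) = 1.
(φ * 𝟙)(272) = 272

Divisors of 272: [1, 2, 4, 8, 16, 17, 34, 68, 136, 272]. For each d | 272:
  d = 1: φ(1) · 𝟙(272/1) = 1 · 1 = 1
  d = 2: φ(2) · 𝟙(272/2) = 1 · 1 = 1
  d = 4: φ(4) · 𝟙(272/4) = 2 · 1 = 2
  d = 8: φ(8) · 𝟙(272/8) = 4 · 1 = 4
  d = 16: φ(16) · 𝟙(272/16) = 8 · 1 = 8
  d = 17: φ(17) · 𝟙(272/17) = 16 · 1 = 16
  d = 34: φ(34) · 𝟙(272/34) = 16 · 1 = 16
  d = 68: φ(68) · 𝟙(272/68) = 32 · 1 = 32
  d = 136: φ(136) · 𝟙(272/136) = 64 · 1 = 64
  d = 272: φ(272) · 𝟙(272/272) = 128 · 1 = 128
Summing: (φ * 𝟙)(272) = 1 + 1 + 2 + 4 + 8 + 16 + 16 + 32 + 64 + 128 = 272.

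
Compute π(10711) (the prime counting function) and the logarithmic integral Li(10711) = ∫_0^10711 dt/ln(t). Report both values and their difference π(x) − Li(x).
π(10711) = 1306;  Li(10711) ≈ 1323.04;  π(x) − Li(x) ≈ -17.04.

Direct count of primes ≤ 10711 gives π(10711) = 1306. Numerical evaluation of the logarithmic integral gives Li(10711) ≈ 1323.04. The difference π(x) − Li(x) ≈ -17.04 is typically negative for small/moderate x (Li(x) overestimates), though Littlewood's theorem shows this sign changes infinitely often.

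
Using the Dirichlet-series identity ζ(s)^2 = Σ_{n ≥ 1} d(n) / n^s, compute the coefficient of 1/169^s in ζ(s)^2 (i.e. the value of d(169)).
d(169) = 3

ζ(s)^2 = (Σ 1/m^s)(Σ 1/k^s). The coefficient of 1/n^s in the product is the number of ordered pairs (m, k) with mk = n, which equals d(n). For n = 169, divisors are [1, 13, 169], so d(169) = 3.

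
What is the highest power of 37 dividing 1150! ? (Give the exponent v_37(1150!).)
v_37(1150!) = 31

Legendre's formula: v_p(n!) = Σ_{k ≥ 1} ⌊n / p^k⌋. For p = 37, n = 1150, the terms are:
  ⌊1150/37^1⌋ = ⌊1150/37⌋ = 31
(the next term ⌊1150/37^2⌋ = 0, terminating the sum). Summing: v_37(1150!) = 31 = 31.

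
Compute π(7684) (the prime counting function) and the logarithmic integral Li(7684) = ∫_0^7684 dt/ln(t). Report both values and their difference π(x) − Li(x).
π(7684) = 974;  Li(7684) ≈ 991.18;  π(x) − Li(x) ≈ -17.18.

Direct count of primes ≤ 7684 gives π(7684) = 974. Numerical evaluation of the logarithmic integral gives Li(7684) ≈ 991.18. The difference π(x) − Li(x) ≈ -17.18 is typically negative for small/moderate x (Li(x) overestimates), though Littlewood's theorem shows this sign changes infinitely often.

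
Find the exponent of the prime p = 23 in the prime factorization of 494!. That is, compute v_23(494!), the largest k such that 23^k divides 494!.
v_23(494!) = 21

Legendre's formula: v_p(n!) = Σ_{k ≥ 1} ⌊n / p^k⌋. For p = 23, n = 494, the terms are:
  ⌊494/23^1⌋ = ⌊494/23⌋ = 21
(the next term ⌊494/23^2⌋ = 0, terminating the sum). Summing: v_23(494!) = 21 = 21.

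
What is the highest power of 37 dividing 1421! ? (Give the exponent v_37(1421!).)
v_37(1421!) = 39

Legendre's formula: v_p(n!) = Σ_{k ≥ 1} ⌊n / p^k⌋. For p = 37, n = 1421, the terms are:
  ⌊1421/37^1⌋ = ⌊1421/37⌋ = 38
  ⌊1421/37^2⌋ = ⌊1421/1369⌋ = 1
(the next term ⌊1421/37^3⌋ = 0, terminating the sum). Summing: v_37(1421!) = 38 + 1 = 39.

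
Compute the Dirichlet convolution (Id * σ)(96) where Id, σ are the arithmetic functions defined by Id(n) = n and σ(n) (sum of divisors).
(Id * σ)(96) = 2247

Divisors of 96: [1, 2, 3, 4, 6, 8, 12, 16, 24, 32, 48, 96]. For each d | 96:
  d = 1: Id(1) · σ(96/1) = 1 · 252 = 252
  d = 2: Id(2) · σ(96/2) = 2 · 124 = 248
  d = 3: Id(3) · σ(96/3) = 3 · 63 = 189
  d = 4: Id(4) · σ(96/4) = 4 · 60 = 240
  d = 6: Id(6) · σ(96/6) = 6 · 31 = 186
  d = 8: Id(8) · σ(96/8) = 8 · 28 = 224
  d = 12: Id(12) · σ(96/12) = 12 · 15 = 180
  d = 16: Id(16) · σ(96/16) = 16 · 12 = 192
  d = 24: Id(24) · σ(96/24) = 24 · 7 = 168
  d = 32: Id(32) · σ(96/32) = 32 · 4 = 128
  d = 48: Id(48) · σ(96/48) = 48 · 3 = 144
  d = 96: Id(96) · σ(96/96) = 96 · 1 = 96
Summing: (Id * σ)(96) = 252 + 248 + 189 + 240 + 186 + 224 + 180 + 192 + 168 + 128 + 144 + 96 = 2247.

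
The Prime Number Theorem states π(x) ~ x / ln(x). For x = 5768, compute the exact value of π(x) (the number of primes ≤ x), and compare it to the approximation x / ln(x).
π(5768) = 757;  x/ln(x) ≈ 666.04;  relative error ≈ 12.02%.

Directly count primes up to 5768: π(5768) = 757. The PNT approximation gives 5768/ln(5768) ≈ 5768/8.66008 ≈ 666.04. Relative error (π(x) − x/ln(x)) / π(x) ≈ 12.02%; the approximation is known to undercount slightly (Li(x) is a better estimate).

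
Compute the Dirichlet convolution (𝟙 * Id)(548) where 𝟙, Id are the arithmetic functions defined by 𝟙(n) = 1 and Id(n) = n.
(𝟙 * Id)(548) = 966

Divisors of 548: [1, 2, 4, 137, 274, 548]. For each d | 548:
  d = 1: 𝟙(1) · Id(548/1) = 1 · 548 = 548
  d = 2: 𝟙(2) · Id(548/2) = 1 · 274 = 274
  d = 4: 𝟙(4) · Id(548/4) = 1 · 137 = 137
  d = 137: 𝟙(137) · Id(548/137) = 1 · 4 = 4
  d = 274: 𝟙(274) · Id(548/274) = 1 · 2 = 2
  d = 548: 𝟙(548) · Id(548/548) = 1 · 1 = 1
Summing: (𝟙 * Id)(548) = 548 + 274 + 137 + 4 + 2 + 1 = 966.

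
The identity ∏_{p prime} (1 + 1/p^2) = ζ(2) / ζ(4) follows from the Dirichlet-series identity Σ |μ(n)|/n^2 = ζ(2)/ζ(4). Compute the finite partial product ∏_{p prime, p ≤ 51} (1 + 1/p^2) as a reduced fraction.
∏ = 101793085732936000000000/67237345888235944242129

The primes p ≤ 51 are [2, 3, 5, 7, 11, 13, 17, 19, 23, 29, 31, 37, 41, 43, 47]. For each, (1 + 1/p^2) = (p^2 + 1)/p^2. Multiplying these fractions over p ∈ [2, 3, 5, 7, 11, 13, 17, 19, 23, 29, 31, 37, 41, 43, 47] gives 101793085732936000000000/67237345888235944242129. (In the limit P → ∞ this tends to ζ(2)/ζ(4).)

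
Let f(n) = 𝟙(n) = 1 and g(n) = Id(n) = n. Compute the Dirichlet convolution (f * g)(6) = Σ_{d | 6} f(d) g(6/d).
(𝟙 * Id)(6) = 12

Divisors of 6: [1, 2, 3, 6]. For each d | 6:
  d = 1: 𝟙(1) · Id(6/1) = 1 · 6 = 6
  d = 2: 𝟙(2) · Id(6/2) = 1 · 3 = 3
  d = 3: 𝟙(3) · Id(6/3) = 1 · 2 = 2
  d = 6: 𝟙(6) · Id(6/6) = 1 · 1 = 1
Summing: (𝟙 * Id)(6) = 6 + 3 + 2 + 1 = 12.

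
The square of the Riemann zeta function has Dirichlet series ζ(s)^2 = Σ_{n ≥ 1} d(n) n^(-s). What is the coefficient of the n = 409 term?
d(409) = 2

ζ(s)^2 = (Σ 1/m^s)(Σ 1/k^s). The coefficient of 1/n^s in the product is the number of ordered pairs (m, k) with mk = n, which equals d(n). For n = 409, divisors are [1, 409], so d(409) = 2.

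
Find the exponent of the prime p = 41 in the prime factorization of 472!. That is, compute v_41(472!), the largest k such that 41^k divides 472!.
v_41(472!) = 11

Legendre's formula: v_p(n!) = Σ_{k ≥ 1} ⌊n / p^k⌋. For p = 41, n = 472, the terms are:
  ⌊472/41^1⌋ = ⌊472/41⌋ = 11
(the next term ⌊472/41^2⌋ = 0, terminating the sum). Summing: v_41(472!) = 11 = 11.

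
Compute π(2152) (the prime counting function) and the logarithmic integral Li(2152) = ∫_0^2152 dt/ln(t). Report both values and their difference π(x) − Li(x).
π(2152) = 324;  Li(2152) ≈ 334.71;  π(x) − Li(x) ≈ -10.71.

Direct count of primes ≤ 2152 gives π(2152) = 324. Numerical evaluation of the logarithmic integral gives Li(2152) ≈ 334.71. The difference π(x) − Li(x) ≈ -10.71 is typically negative for small/moderate x (Li(x) overestimates), though Littlewood's theorem shows this sign changes infinitely often.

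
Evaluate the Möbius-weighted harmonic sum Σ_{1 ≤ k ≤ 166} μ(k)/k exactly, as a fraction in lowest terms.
Σ μ(k)/k = 37147735201867736136071528218126880862180532757536149798011737/2883076109987975829511815017668067153282692007803033159928034405

Values of μ(k) for 1 ≤ k ≤ 166: μ(1) = 1, μ(2) = -1, μ(3) = -1, μ(5) = -1, μ(6) = 1, μ(7) = -1, μ(10) = 1, μ(11) = -1, μ(13) = -1, μ(14) = 1, μ(15) = 1, μ(17) = -1, μ(19) = -1, μ(21) = 1, μ(22) = 1, μ(23) = -1, μ(26) = 1, μ(29) = -1, μ(30) = -1, μ(31) = -1, μ(33) = 1, μ(34) = 1, μ(35) = 1, μ(37) = -1, μ(38) = 1, μ(39) = 1, μ(41) = -1, μ(42) = -1, μ(43) = -1, μ(46) = 1, μ(47) = -1, μ(51) = 1, μ(53) = -1, μ(55) = 1, μ(57) = 1, μ(58) = 1, μ(59) = -1, μ(61) = -1, μ(62) = 1, μ(65) = 1, μ(66) = -1, μ(67) = -1, μ(69) = 1, μ(70) = -1, μ(71) = -1, μ(73) = -1, μ(74) = 1, μ(77) = 1, μ(78) = -1, μ(79) = -1, μ(82) = 1, μ(83) = -1, μ(85) = 1, μ(86) = 1, μ(87) = 1, μ(89) = -1, μ(91) = 1, μ(93) = 1, μ(94) = 1, μ(95) = 1, μ(97) = -1, μ(101) = -1, μ(102) = -1, μ(103) = -1, μ(105) = -1, μ(106) = 1, μ(107) = -1, μ(109) = -1, μ(110) = -1, μ(111) = 1, μ(113) = -1, μ(114) = -1, μ(115) = 1, μ(118) = 1, μ(119) = 1, μ(122) = 1, μ(123) = 1, μ(127) = -1, μ(129) = 1, μ(130) = -1, μ(131) = -1, μ(133) = 1, μ(134) = 1, μ(137) = -1, μ(138) = -1, μ(139) = -1, μ(141) = 1, μ(142) = 1, μ(143) = 1, μ(145) = 1, μ(146) = 1, μ(149) = -1, μ(151) = -1, μ(154) = -1, μ(155) = 1, μ(157) = -1, μ(158) = 1, μ(159) = 1, μ(161) = 1, μ(163) = -1, μ(165) = -1, μ(166) = 1, with μ = 0 on non-squarefree integers. Summing μ(k)/k for k where μ(k) ≠ 0 gives 37147735201867736136071528218126880862180532757536149798011737/2883076109987975829511815017668067153282692007803033159928034405 ≈ 0.0129. (PNT ⟺ this sum → 0 as n → ∞.)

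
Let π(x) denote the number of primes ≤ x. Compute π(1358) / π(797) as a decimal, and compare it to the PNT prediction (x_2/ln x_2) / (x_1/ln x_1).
π(1358)/π(797) = 217/139 ≈ 1.5612;  PNT prediction ≈ 1.5780.

π(797) = 139 and π(1358) = 217, so π(1358)/π(797) ≈ 1.5612. The PNT-predicted ratio is (1358/ln(1358)) / (797/ln(797)) ≈ 1.5780. The two agree to within a few percent, as expected.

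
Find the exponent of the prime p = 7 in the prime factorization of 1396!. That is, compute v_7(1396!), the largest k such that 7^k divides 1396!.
v_7(1396!) = 231

Legendre's formula: v_p(n!) = Σ_{k ≥ 1} ⌊n / p^k⌋. For p = 7, n = 1396, the terms are:
  ⌊1396/7^1⌋ = ⌊1396/7⌋ = 199
  ⌊1396/7^2⌋ = ⌊1396/49⌋ = 28
  ⌊1396/7^3⌋ = ⌊1396/343⌋ = 4
(the next term ⌊1396/7^4⌋ = 0, terminating the sum). Summing: v_7(1396!) = 199 + 28 + 4 = 231.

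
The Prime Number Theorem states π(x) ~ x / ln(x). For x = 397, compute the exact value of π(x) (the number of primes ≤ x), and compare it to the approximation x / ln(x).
π(397) = 78;  x/ln(x) ≈ 66.34;  relative error ≈ 14.94%.

Directly count primes up to 397: π(397) = 78. The PNT approximation gives 397/ln(397) ≈ 397/5.98394 ≈ 66.34. Relative error (π(x) − x/ln(x)) / π(x) ≈ 14.94%; the approximation is known to undercount slightly (Li(x) is a better estimate).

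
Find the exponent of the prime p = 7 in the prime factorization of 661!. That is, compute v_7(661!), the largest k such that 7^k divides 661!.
v_7(661!) = 108

Legendre's formula: v_p(n!) = Σ_{k ≥ 1} ⌊n / p^k⌋. For p = 7, n = 661, the terms are:
  ⌊661/7^1⌋ = ⌊661/7⌋ = 94
  ⌊661/7^2⌋ = ⌊661/49⌋ = 13
  ⌊661/7^3⌋ = ⌊661/343⌋ = 1
(the next term ⌊661/7^4⌋ = 0, terminating the sum). Summing: v_7(661!) = 94 + 13 + 1 = 108.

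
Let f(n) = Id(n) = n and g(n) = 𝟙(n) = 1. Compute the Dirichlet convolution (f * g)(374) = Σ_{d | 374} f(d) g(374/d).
(Id * 𝟙)(374) = 648

Divisors of 374: [1, 2, 11, 17, 22, 34, 187, 374]. For each d | 374:
  d = 1: Id(1) · 𝟙(374/1) = 1 · 1 = 1
  d = 2: Id(2) · 𝟙(374/2) = 2 · 1 = 2
  d = 11: Id(11) · 𝟙(374/11) = 11 · 1 = 11
  d = 17: Id(17) · 𝟙(374/17) = 17 · 1 = 17
  d = 22: Id(22) · 𝟙(374/22) = 22 · 1 = 22
  d = 34: Id(34) · 𝟙(374/34) = 34 · 1 = 34
  d = 187: Id(187) · 𝟙(374/187) = 187 · 1 = 187
  d = 374: Id(374) · 𝟙(374/374) = 374 · 1 = 374
Summing: (Id * 𝟙)(374) = 1 + 2 + 11 + 17 + 22 + 34 + 187 + 374 = 648.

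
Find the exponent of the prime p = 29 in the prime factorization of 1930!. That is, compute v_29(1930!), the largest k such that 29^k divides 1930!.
v_29(1930!) = 68

Legendre's formula: v_p(n!) = Σ_{k ≥ 1} ⌊n / p^k⌋. For p = 29, n = 1930, the terms are:
  ⌊1930/29^1⌋ = ⌊1930/29⌋ = 66
  ⌊1930/29^2⌋ = ⌊1930/841⌋ = 2
(the next term ⌊1930/29^3⌋ = 0, terminating the sum). Summing: v_29(1930!) = 66 + 2 = 68.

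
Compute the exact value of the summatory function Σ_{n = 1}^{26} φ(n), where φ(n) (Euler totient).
Σ_{n ≤ 26} φ(n) = 212

Compute φ(n) for each 1 ≤ n ≤ 26: φ(1) = 1, φ(2) = 1, φ(3) = 2, φ(4) = 2, φ(5) = 4, φ(6) = 2, φ(7) = 6, φ(8) = 4, φ(9) = 6, φ(10) = 4, φ(11) = 10, φ(12) = 4, φ(13) = 12, φ(14) = 6, φ(15) = 8, φ(16) = 8, φ(17) = 16, φ(18) = 6, φ(19) = 18, φ(20) = 8, φ(21) = 12, φ(22) = 10, φ(23) = 22, φ(24) = 8, φ(25) = 20, φ(26) = 12. Summing all 26 values: 212. (Average order: Σ_{n ≤ x} φ(n) ~ (3/π²) x². For x = 26, (3/π²)·26² ≈ 205.48.)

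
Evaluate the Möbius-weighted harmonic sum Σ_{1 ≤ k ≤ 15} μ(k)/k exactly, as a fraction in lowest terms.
Σ μ(k)/k = 304/5005

Values of μ(k) for 1 ≤ k ≤ 15: μ(1) = 1, μ(2) = -1, μ(3) = -1, μ(5) = -1, μ(6) = 1, μ(7) = -1, μ(10) = 1, μ(11) = -1, μ(13) = -1, μ(14) = 1, μ(15) = 1, with μ = 0 on non-squarefree integers. Summing μ(k)/k for k where μ(k) ≠ 0 gives 304/5005 ≈ 0.0607. (PNT ⟺ this sum → 0 as n → ∞.)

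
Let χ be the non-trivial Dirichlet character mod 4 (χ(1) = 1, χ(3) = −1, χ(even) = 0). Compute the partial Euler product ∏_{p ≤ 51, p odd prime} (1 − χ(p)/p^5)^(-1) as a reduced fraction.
∏ = 7508883803148623376075754946450365737429310788606076172798130278074505/7537845509642297199917174706861149114875564283464393121061743521431552

The odd primes p ≤ 51 are [3, 5, 7, 11, 13, 17, 19, 23, 29, 31, 37, 41, 43, 47]. For each, χ(p) = 1 if p ≡ 1 mod 4, χ(p) = −1 if p ≡ 3 mod 4. Taking (1 − χ(p)/p^5)^(-1) = p^5/(p^5 − χ(p)): (1 − (-1)/3^5)^(-1) · (1 − (1)/5^5)^(-1) · (1 − (-1)/7^5)^(-1) · (1 − (-1)/11^5)^(-1) · (1 − (1)/13^5)^(-1) · (1 − (1)/17^5)^(-1) · (1 − (-1)/19^5)^(-1) · (1 − (-1)/23^5)^(-1) · (1 − (1)/29^5)^(-1) · (1 − (-1)/31^5)^(-1) · (1 − (1)/37^5)^(-1) · (1 − (1)/41^5)^(-1) · (1 − (-1)/43^5)^(-1) · (1 − (-1)/47^5)^(-1) = 7508883803148623376075754946450365737429310788606076172798130278074505/7537845509642297199917174706861149114875564283464393121061743521431552.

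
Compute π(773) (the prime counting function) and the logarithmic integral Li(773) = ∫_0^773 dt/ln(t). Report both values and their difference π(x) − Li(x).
π(773) = 137;  Li(773) ≈ 144.15;  π(x) − Li(x) ≈ -7.15.

Direct count of primes ≤ 773 gives π(773) = 137. Numerical evaluation of the logarithmic integral gives Li(773) ≈ 144.15. The difference π(x) − Li(x) ≈ -7.15 is typically negative for small/moderate x (Li(x) overestimates), though Littlewood's theorem shows this sign changes infinitely often.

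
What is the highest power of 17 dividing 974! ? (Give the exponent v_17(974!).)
v_17(974!) = 60

Legendre's formula: v_p(n!) = Σ_{k ≥ 1} ⌊n / p^k⌋. For p = 17, n = 974, the terms are:
  ⌊974/17^1⌋ = ⌊974/17⌋ = 57
  ⌊974/17^2⌋ = ⌊974/289⌋ = 3
(the next term ⌊974/17^3⌋ = 0, terminating the sum). Summing: v_17(974!) = 57 + 3 = 60.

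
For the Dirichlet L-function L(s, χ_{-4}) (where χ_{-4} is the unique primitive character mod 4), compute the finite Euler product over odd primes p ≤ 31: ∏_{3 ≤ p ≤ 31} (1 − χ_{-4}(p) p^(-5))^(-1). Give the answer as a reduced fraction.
∏ = 52015810615424538455317584769582112629834289625/52216435813704314792391924764477903837266444288

The odd primes p ≤ 31 are [3, 5, 7, 11, 13, 17, 19, 23, 29, 31]. For each, χ(p) = 1 if p ≡ 1 mod 4, χ(p) = −1 if p ≡ 3 mod 4. Taking (1 − χ(p)/p^5)^(-1) = p^5/(p^5 − χ(p)): (1 − (-1)/3^5)^(-1) · (1 − (1)/5^5)^(-1) · (1 − (-1)/7^5)^(-1) · (1 − (-1)/11^5)^(-1) · (1 − (1)/13^5)^(-1) · (1 − (1)/17^5)^(-1) · (1 − (-1)/19^5)^(-1) · (1 − (-1)/23^5)^(-1) · (1 − (1)/29^5)^(-1) · (1 − (-1)/31^5)^(-1) = 52015810615424538455317584769582112629834289625/52216435813704314792391924764477903837266444288.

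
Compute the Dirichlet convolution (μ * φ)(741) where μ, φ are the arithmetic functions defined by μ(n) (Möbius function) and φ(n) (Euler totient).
(μ * φ)(741) = 187

Divisors of 741: [1, 3, 13, 19, 39, 57, 247, 741]. For each d | 741:
  d = 1: μ(1) · φ(741/1) = 1 · 432 = 432
  d = 3: μ(3) · φ(741/3) = -1 · 216 = -216
  d = 13: μ(13) · φ(741/13) = -1 · 36 = -36
  d = 19: μ(19) · φ(741/19) = -1 · 24 = -24
  d = 39: μ(39) · φ(741/39) = 1 · 18 = 18
  d = 57: μ(57) · φ(741/57) = 1 · 12 = 12
  d = 247: μ(247) · φ(741/247) = 1 · 2 = 2
  d = 741: μ(741) · φ(741/741) = -1 · 1 = -1
Summing: (μ * φ)(741) = 432 + -216 + -36 + -24 + 18 + 12 + 2 + -1 = 187.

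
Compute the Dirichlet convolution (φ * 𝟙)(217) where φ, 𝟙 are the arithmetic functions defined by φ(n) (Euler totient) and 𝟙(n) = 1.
(φ * 𝟙)(217) = 217

Divisors of 217: [1, 7, 31, 217]. For each d | 217:
  d = 1: φ(1) · 𝟙(217/1) = 1 · 1 = 1
  d = 7: φ(7) · 𝟙(217/7) = 6 · 1 = 6
  d = 31: φ(31) · 𝟙(217/31) = 30 · 1 = 30
  d = 217: φ(217) · 𝟙(217/217) = 180 · 1 = 180
Summing: (φ * 𝟙)(217) = 1 + 6 + 30 + 180 = 217.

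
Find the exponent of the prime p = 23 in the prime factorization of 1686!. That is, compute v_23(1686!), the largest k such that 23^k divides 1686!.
v_23(1686!) = 76

Legendre's formula: v_p(n!) = Σ_{k ≥ 1} ⌊n / p^k⌋. For p = 23, n = 1686, the terms are:
  ⌊1686/23^1⌋ = ⌊1686/23⌋ = 73
  ⌊1686/23^2⌋ = ⌊1686/529⌋ = 3
(the next term ⌊1686/23^3⌋ = 0, terminating the sum). Summing: v_23(1686!) = 73 + 3 = 76.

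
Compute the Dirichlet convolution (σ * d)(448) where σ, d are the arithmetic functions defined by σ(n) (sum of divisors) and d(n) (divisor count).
(σ * d)(448) = 4660

Divisors of 448: [1, 2, 4, 7, 8, 14, 16, 28, 32, 56, 64, 112, 224, 448]. For each d | 448:
  d = 1: σ(1) · d(448/1) = 1 · 14 = 14
  d = 2: σ(2) · d(448/2) = 3 · 12 = 36
  d = 4: σ(4) · d(448/4) = 7 · 10 = 70
  d = 7: σ(7) · d(448/7) = 8 · 7 = 56
  d = 8: σ(8) · d(448/8) = 15 · 8 = 120
  d = 14: σ(14) · d(448/14) = 24 · 6 = 144
  d = 16: σ(16) · d(448/16) = 31 · 6 = 186
  d = 28: σ(28) · d(448/28) = 56 · 5 = 280
  d = 32: σ(32) · d(448/32) = 63 · 4 = 252
  d = 56: σ(56) · d(448/56) = 120 · 4 = 480
  d = 64: σ(64) · d(448/64) = 127 · 2 = 254
  d = 112: σ(112) · d(448/112) = 248 · 3 = 744
  d = 224: σ(224) · d(448/224) = 504 · 2 = 1008
  d = 448: σ(448) · d(448/448) = 1016 · 1 = 1016
Summing: (σ * d)(448) = 14 + 36 + 70 + 56 + 120 + 144 + 186 + 280 + 252 + 480 + 254 + 744 + 1008 + 1016 = 4660.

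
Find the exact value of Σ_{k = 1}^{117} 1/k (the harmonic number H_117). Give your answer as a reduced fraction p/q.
H_117 = 92871598140184128096692969865041386290666258684529/17379782769567790172972927968296006432665936992320

Direct summation: H_117 = 1 + 1/2 + ... + 1/117. The least common denominator is lcm(1, ..., 117) = 955888052326228459513511038256280353796626534577600; over this denominator the numerator is 955888052326228459513511038256280353796626534577600 + 477944026163114229756755519128140176898313267288800 + 318629350775409486504503679418760117932208844859200 + 238972013081557114878377759564070088449156633644400 + 191177610465245691902702207651256070759325306915520 + 159314675387704743252251839709380058966104422429600 + 136555436046604065644787291179468621970946647796800 + 119486006540778557439188879782035044224578316822200 + 106209783591803162168167893139586705977402948286400 + 95588805232622845951351103825628035379662653457760 + 86898913847838950864864639841480032163329684961600 + 79657337693852371626125919854690029483052211214800 + 73529850178940650731808541404329257984355887275200 + 68277718023302032822393645589734310985473323898400 + 63725870155081897300900735883752023586441768971840 + 59743003270389278719594439891017522112289158411100 + 56228708960366379971383002250369432576272149092800 + 53104891795901581084083946569793352988701474143200 + 50309897490854129448079528329277913357717186030400 + 47794402616311422975675551912814017689831326728880 + 45518478682201355214929097059822873990315549265600 + 43449456923919475432432319920740016081664842480800 + 41560350101140367804935262532881754512896805851200 + 39828668846926185813062959927345014741526105607400 + 38235522093049138380540441530251214151865061383104 + 36764925089470325365904270702164628992177943637600 + 35403261197267720722722631046528901992467649428800 + 34138859011651016411196822794867155492736661949200 + 32961656976766498603914173732975184613676777054400 + 31862935077540948650450367941876011793220884485920 + 30835098462136401919790678653428398509568597889600 + 29871501635194639359797219945508761056144579205550 + 28966304615946316954954879947160010721109894987200 + 28114354480183189985691501125184716288136074546400 + 27311087209320813128957458235893724394189329559360 + 26552445897950790542041973284896676494350737071600 + 25834812225033201608473271304223793345854771204800 + 25154948745427064724039764164638956678858593015200 + 24509950059646883577269513801443085994785295758400 + 23897201308155711487837775956407008844915663364440 + 23314342739664108768622220445275130580405525233600 + 22759239341100677607464548529911436995157774632800 + 22229954705261126965430489261773961716200617083200 + 21724728461959737716216159960370008040832421240400 + 21241956718360632433633578627917341195480589657280 + 20780175050570183902467631266440877256448402925600 + 20338043666515499138585341239495326676523968820800 + 19914334423463092906531479963672507370763052803700 + 19507919435229152234969613025638374567278092542400 + 19117761046524569190270220765125607075932530691552 + 18742902986788793323794334083456477525424049697600 + 18382462544735162682952135351082314496088971818800 + 18035623628796763387047378080307176486728802539200 + 17701630598633860361361315523264450996233824714400 + 17379782769567790172972927968296006432665936992320 + 17069429505825508205598411397433577746368330974600 + 16769965830284709816026509443092637785905728676800 + 16480828488383249301957086866487592306838388527200 + 16201492412308956940906966750106446674519093806400 + 15931467538770474325225183970938005896610442242960 + 15670295939774237041205098987807874652403713681600 + 15417549231068200959895339326714199254784298944800 + 15172826227400451738309699019940957996771849755200 + 14935750817597319679898609972754380528072289602775 + 14705970035788130146361708280865851596871177455040 + 14483152307973158477477439973580005360554947493600 + 14266985855615350141992702063526572444725769172800 + 14057177240091594992845750562592358144068037273200 + 13853450033713455934978420844293918170965601950400 + 13655543604660406564478729117946862197094664779680 + 13463212004594767035401563919102540194318683585600 + 13276222948975395271020986642448338247175368535800 + 13094356881181211774157685455565484298583925131200 + 12917406112516600804236635652111896672927385602400 + 12745174031016379460180147176750404717288353794368 + 12577474372713532362019882082319478339429296507600 + 12414130549691278694980662834497147451904240708800 + 12254975029823441788634756900721542997392647879200 + 12099848763623145057133051117168105744261095374400 + 11948600654077855743918887978203504422457831682220 + 11801087065755906907574210348842967330822549809600 + 11657171369832054384311110222637565290202762616800 + 11516723522002752524259169135617835587911163067200 + 11379619670550338803732274264955718497578887316400 + 11245741792073275994276600450073886515254429818560 + 11114977352630563482715244630886980858100308541600 + 10987218992255499534638057910991728204558925684800 + 10862364230979868858108079980185004020416210620200 + 10740315194676724264196753238834610716816028478400 + 10620978359180316216816789313958670597740294828640 + 10504264311277235818829791629189893997765126753600 + 10390087525285091951233815633220438628224201462800 + 10278366154045467306596892884476132836522865963200 + 10169021833257749569292670619747663338261984410400 + 10061979498170825889615905665855582671543437206080 + 9957167211731546453265739981836253685381526401850 + 9854516003363179994984649878930725296872438500800 + 9753959717614576117484806512819187283639046271200 + 9655434871982105651651626649053336907036631662400 + 9558880523262284595135110382562803537966265345776 + 9464238141843846133797138992636439146501252817600 + 9371451493394396661897167041728238762712024848800 + 9280466527439111257412728526760003434918704219200 + 9191231272367581341476067675541157248044485909400 + 9103695736440271042985819411964574798063109853120 + 9017811814398381693523689040153588243364401269600 + 8933533199310546350593561105198881811183425556800 + 8850815299316930180680657761632225498116912357200 + 8769615158956224399206523286754865631161711326400 + 8689891384783895086486463984148003216332968496160 + 8611604075011067202824423768074597781951590401600 + 8534714752912754102799205698716788873184165487300 + 8459186303771933270031071135011330564571916235200 + 8384982915142354908013254721546318892952864338400 + 8312070020228073560987052506576350902579361170240 + 8240414244191624650978543433243796153419194263600 + 8169983353215627859089837933814361998261765252800 = 5107937897710127045318113342577276245986644227649095, so H_117 = 5107937897710127045318113342577276245986644227649095/955888052326228459513511038256280353796626534577600; reducing by gcd(5107937897710127045318113342577276245986644227649095, 955888052326228459513511038256280353796626534577600) = 55 gives 92871598140184128096692969865041386290666258684529/17379782769567790172972927968296006432665936992320 ≈ 5.34366. (The PNT-adjacent estimate ln(117) + γ ≈ 5.33939 matches within O(1/n).)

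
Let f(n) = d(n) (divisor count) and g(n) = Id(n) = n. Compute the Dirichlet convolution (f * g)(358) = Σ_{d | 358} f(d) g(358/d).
(d * Id)(358) = 724

Divisors of 358: [1, 2, 179, 358]. For each d | 358:
  d = 1: d(1) · Id(358/1) = 1 · 358 = 358
  d = 2: d(2) · Id(358/2) = 2 · 179 = 358
  d = 179: d(179) · Id(358/179) = 2 · 2 = 4
  d = 358: d(358) · Id(358/358) = 4 · 1 = 4
Summing: (d * Id)(358) = 358 + 358 + 4 + 4 = 724.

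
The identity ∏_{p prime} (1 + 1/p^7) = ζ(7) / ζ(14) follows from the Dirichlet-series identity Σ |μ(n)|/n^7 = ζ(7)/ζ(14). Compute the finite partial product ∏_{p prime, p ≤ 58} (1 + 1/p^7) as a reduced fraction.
∏ = 309952223984670960543603211891856695601672510675385627534277668624533812457091991127236052954668734671204274242309849088/307404601692723276790274585782287621574695329443342398483341336503340384695750533342769593387518417543812906517214978125

The primes p ≤ 58 are [2, 3, 5, 7, 11, 13, 17, 19, 23, 29, 31, 37, 41, 43, 47, 53]. For each, (1 + 1/p^7) = (p^7 + 1)/p^7. Multiplying these fractions over p ∈ [2, 3, 5, 7, 11, 13, 17, 19, 23, 29, 31, 37, 41, 43, 47, 53] gives 309952223984670960543603211891856695601672510675385627534277668624533812457091991127236052954668734671204274242309849088/307404601692723276790274585782287621574695329443342398483341336503340384695750533342769593387518417543812906517214978125. (In the limit P → ∞ this tends to ζ(7)/ζ(14).)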